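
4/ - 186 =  - 1+91/93 = - 0.02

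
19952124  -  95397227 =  - 75445103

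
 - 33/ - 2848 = 33/2848=0.01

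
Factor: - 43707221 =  - 17^1 * 43^1*  59791^1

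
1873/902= 1873/902 =2.08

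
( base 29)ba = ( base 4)11021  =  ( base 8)511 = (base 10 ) 329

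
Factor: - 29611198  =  -2^1*113^1*131023^1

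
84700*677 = 57341900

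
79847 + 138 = 79985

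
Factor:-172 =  - 2^2 *43^1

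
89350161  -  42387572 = 46962589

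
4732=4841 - 109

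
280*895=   250600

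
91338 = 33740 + 57598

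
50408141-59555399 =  - 9147258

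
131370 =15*8758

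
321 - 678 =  - 357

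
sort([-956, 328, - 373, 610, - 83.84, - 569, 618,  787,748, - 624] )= [ - 956, - 624,-569,- 373, - 83.84, 328,610,618, 748 , 787]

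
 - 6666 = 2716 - 9382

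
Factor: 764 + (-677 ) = 3^1*29^1 = 87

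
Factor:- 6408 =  - 2^3*3^2 * 89^1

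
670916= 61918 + 608998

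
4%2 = 0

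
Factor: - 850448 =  - 2^4*23^1  *2311^1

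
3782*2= 7564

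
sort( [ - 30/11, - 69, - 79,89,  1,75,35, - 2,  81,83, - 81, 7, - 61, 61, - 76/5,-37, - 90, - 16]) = [ - 90, - 81, - 79, - 69, - 61, - 37, - 16,-76/5, - 30/11, - 2,1, 7,35,61,75,81,83, 89 ] 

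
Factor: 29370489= 3^1*37^1  *264599^1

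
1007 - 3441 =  -2434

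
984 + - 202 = 782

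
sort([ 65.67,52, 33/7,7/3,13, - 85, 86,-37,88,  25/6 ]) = [ - 85,-37, 7/3, 25/6,33/7,13,52 , 65.67,86,88]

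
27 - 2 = 25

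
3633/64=56 + 49/64 = 56.77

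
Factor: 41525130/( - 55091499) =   -  2^1*5^1*83^( - 1)*221251^(- 1)*1384171^1 = - 13841710/18363833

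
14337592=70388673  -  56051081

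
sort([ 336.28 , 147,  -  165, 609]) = [ - 165 , 147,336.28 , 609 ] 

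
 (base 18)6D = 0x79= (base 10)121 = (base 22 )5B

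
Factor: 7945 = 5^1*7^1 * 227^1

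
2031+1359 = 3390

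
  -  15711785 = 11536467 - 27248252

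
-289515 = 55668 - 345183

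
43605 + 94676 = 138281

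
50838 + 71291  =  122129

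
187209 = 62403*3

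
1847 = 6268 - 4421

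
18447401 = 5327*3463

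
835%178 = 123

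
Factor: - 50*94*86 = -404200=- 2^3*5^2*43^1* 47^1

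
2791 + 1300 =4091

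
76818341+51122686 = 127941027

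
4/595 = 4/595 = 0.01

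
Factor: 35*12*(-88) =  - 2^5*3^1*5^1 * 7^1*11^1 = -36960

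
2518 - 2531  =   - 13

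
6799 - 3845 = 2954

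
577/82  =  7+3/82 = 7.04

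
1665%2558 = 1665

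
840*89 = 74760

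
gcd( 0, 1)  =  1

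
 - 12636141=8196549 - 20832690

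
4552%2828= 1724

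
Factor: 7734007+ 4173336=7^2*41^1*5927^1 = 11907343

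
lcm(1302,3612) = 111972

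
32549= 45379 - 12830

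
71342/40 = 1783+11/20  =  1783.55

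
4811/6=4811/6 = 801.83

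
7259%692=339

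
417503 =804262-386759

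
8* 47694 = 381552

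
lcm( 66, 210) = 2310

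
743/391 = 1 + 352/391 = 1.90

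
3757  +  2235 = 5992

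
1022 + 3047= 4069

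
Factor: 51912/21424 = 2^( - 1 )*3^2*7^1*13^( - 1 ) = 63/26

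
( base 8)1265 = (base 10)693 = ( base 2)1010110101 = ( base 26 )10H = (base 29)nq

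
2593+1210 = 3803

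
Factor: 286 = 2^1*11^1*13^1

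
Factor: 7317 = 3^3*271^1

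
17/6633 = 17/6633 = 0.00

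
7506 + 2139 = 9645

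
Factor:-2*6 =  - 12 = -2^2*3^1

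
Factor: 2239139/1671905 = 5^(-1 ) *7^1*19^(  -  1 )*43^2*173^1  *  17599^(  -  1)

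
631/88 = 7 + 15/88 = 7.17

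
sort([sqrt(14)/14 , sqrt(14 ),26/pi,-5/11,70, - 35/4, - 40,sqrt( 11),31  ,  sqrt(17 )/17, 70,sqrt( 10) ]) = [ - 40,-35/4,  -  5/11, sqrt(17 ) /17, sqrt(14)/14, sqrt( 10),sqrt(11) , sqrt(14 ),26/pi,31, 70,70]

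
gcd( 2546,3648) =38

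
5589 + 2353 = 7942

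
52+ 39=91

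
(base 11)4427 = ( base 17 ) 1336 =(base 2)1011011001101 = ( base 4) 1123031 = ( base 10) 5837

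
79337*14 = 1110718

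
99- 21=78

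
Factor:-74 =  - 2^1 * 37^1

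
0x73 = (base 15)7a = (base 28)43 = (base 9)137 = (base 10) 115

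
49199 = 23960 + 25239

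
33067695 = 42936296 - 9868601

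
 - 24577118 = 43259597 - 67836715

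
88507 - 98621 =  - 10114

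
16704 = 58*288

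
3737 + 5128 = 8865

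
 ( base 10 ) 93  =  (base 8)135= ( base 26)3f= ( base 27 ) 3C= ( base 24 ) 3L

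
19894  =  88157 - 68263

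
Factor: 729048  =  2^3*3^1*37^1*821^1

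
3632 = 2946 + 686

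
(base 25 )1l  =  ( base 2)101110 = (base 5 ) 141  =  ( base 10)46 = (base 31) 1f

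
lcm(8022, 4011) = 8022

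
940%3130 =940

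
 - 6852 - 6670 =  - 13522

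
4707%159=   96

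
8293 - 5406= 2887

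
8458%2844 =2770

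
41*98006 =4018246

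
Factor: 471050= 2^1*5^2*9421^1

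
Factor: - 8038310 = -2^1*5^1*7^1 * 114833^1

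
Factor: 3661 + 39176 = 42837 = 3^1 * 109^1*131^1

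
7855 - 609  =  7246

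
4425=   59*75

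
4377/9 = 1459/3= 486.33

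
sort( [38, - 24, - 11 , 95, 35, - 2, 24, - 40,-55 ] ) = [-55,-40 , - 24,-11 ,  -  2, 24,35,  38,95]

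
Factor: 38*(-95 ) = -2^1 * 5^1*19^2 = - 3610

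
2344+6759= 9103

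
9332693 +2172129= 11504822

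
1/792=1/792= 0.00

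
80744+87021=167765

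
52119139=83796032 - 31676893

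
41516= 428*97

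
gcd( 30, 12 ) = 6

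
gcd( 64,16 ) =16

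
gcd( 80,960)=80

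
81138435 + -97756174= - 16617739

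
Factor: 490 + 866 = 1356= 2^2*3^1*113^1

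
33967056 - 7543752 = 26423304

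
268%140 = 128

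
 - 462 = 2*( - 231 ) 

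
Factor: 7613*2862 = 21788406 = 2^1*3^3*23^1*53^1 * 331^1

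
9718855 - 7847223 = 1871632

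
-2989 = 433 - 3422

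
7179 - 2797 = 4382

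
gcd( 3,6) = 3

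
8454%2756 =186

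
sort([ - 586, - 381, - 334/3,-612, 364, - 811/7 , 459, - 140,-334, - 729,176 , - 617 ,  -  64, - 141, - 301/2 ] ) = [-729 ,  -  617 , - 612, - 586, - 381, - 334,  -  301/2, - 141 ,  -  140, - 811/7, - 334/3, - 64,176, 364,  459]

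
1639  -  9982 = -8343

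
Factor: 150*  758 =2^2*3^1 * 5^2* 379^1 = 113700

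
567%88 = 39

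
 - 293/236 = -293/236 = -1.24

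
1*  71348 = 71348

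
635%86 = 33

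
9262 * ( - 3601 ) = -33352462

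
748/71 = 748/71  =  10.54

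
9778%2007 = 1750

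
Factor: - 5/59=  - 5^1*59^( - 1) 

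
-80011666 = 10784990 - 90796656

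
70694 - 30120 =40574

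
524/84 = 6+5/21 = 6.24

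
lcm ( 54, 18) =54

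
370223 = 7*52889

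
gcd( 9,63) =9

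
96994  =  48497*2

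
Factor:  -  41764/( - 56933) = 212/289=2^2*17^(-2 )*53^1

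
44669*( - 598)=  - 26712062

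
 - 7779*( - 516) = 4013964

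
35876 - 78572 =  - 42696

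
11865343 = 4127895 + 7737448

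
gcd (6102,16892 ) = 2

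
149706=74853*2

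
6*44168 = 265008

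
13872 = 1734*8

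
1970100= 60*32835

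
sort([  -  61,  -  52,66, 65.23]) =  [-61,  -  52,65.23,66]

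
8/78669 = 8/78669 = 0.00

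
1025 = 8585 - 7560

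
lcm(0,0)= 0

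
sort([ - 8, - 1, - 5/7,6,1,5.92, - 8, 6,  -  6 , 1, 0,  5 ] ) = [-8, - 8, - 6, - 1, - 5/7,  0,1, 1, 5, 5.92, 6,6] 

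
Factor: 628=2^2*157^1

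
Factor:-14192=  - 2^4*887^1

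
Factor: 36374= 2^1*13^1*1399^1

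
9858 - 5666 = 4192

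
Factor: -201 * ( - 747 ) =3^3*67^1 *83^1 = 150147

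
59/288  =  59/288 = 0.20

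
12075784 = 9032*1337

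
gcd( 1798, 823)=1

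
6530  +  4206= 10736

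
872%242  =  146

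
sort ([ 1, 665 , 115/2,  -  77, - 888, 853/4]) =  [ - 888,-77,1, 115/2, 853/4, 665]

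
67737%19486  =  9279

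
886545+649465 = 1536010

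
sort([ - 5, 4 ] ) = [ - 5  ,  4 ] 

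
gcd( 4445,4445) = 4445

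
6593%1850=1043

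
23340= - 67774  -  -91114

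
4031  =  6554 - 2523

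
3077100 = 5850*526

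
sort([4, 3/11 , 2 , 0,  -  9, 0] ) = [-9, 0, 0, 3/11, 2, 4] 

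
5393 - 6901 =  - 1508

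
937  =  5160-4223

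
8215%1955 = 395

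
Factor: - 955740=-2^2*3^1*5^1 * 17^1*937^1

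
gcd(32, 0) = 32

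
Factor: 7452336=2^4*3^1*107^1*1451^1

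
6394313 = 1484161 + 4910152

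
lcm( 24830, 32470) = 422110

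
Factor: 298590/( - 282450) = -5^( - 1 )*7^(-1)*37^1 = - 37/35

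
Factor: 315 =3^2 * 5^1*7^1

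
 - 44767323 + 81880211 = 37112888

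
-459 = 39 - 498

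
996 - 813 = 183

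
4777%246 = 103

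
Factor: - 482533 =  - 499^1*967^1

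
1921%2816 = 1921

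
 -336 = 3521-3857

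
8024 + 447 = 8471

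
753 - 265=488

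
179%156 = 23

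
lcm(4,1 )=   4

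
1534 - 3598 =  - 2064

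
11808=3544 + 8264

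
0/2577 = 0 = 0.00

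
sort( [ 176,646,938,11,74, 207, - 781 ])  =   [ -781 , 11,74,176,207 , 646,938 ] 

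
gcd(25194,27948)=102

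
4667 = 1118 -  - 3549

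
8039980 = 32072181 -24032201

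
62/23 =62/23  =  2.70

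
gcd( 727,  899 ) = 1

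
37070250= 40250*921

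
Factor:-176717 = -61^1 * 2897^1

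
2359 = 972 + 1387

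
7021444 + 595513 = 7616957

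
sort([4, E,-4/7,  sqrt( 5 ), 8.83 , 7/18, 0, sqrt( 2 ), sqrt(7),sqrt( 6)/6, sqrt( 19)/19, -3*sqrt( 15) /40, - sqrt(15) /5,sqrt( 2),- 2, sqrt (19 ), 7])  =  [-2, - sqrt( 15)/5,- 4/7, - 3*sqrt( 15 )/40,0, sqrt( 19)/19, 7/18, sqrt(6 )/6,sqrt( 2 ), sqrt(2 ), sqrt(5), sqrt( 7 ), E, 4, sqrt(19), 7,8.83]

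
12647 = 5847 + 6800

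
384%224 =160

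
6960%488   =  128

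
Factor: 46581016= 2^3*5822627^1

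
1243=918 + 325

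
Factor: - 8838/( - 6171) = 2946/2057  =  2^1 * 3^1*11^( - 2 )*17^( - 1)*491^1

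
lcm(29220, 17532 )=87660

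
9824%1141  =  696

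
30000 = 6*5000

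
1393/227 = 6 +31/227 = 6.14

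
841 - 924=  - 83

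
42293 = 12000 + 30293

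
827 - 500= 327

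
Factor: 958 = 2^1*479^1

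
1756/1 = 1756=1756.00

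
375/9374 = 375/9374=0.04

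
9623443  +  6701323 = 16324766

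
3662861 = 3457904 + 204957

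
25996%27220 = 25996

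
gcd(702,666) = 18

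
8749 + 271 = 9020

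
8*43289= 346312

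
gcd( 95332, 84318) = 2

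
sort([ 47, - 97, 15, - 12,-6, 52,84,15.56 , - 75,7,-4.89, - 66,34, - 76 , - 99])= [ - 99, - 97, - 76, - 75,-66, - 12, - 6, - 4.89 , 7,15,15.56,34,47,52,84 ]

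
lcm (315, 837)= 29295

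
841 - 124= 717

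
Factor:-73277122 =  - 2^1*36638561^1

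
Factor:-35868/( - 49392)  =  2^( - 2)*3^( - 1 )*7^( - 1 ) * 61^1 = 61/84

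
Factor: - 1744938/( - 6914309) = 2^1*3^2 * 13^1*19^( - 1 )*7457^1 * 363911^(-1)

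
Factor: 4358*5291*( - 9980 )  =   - 230120616440 = - 2^3 * 5^1*11^1 * 13^1*37^1*499^1*2179^1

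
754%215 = 109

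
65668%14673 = 6976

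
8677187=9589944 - 912757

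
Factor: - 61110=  - 2^1 * 3^2*5^1*7^1 * 97^1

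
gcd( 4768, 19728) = 16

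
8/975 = 8/975  =  0.01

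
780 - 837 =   -  57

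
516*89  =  45924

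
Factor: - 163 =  - 163^1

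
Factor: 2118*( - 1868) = -3956424 = - 2^3*3^1*353^1*467^1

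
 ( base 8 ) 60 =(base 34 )1e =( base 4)300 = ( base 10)48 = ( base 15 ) 33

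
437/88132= 437/88132  =  0.00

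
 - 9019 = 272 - 9291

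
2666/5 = 2666/5 = 533.20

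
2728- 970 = 1758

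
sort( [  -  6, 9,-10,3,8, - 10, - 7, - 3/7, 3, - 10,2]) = [ - 10,- 10, - 10,-7,  -  6,  -  3/7, 2, 3, 3 , 8,9] 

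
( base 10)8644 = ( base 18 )18c4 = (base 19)14HI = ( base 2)10000111000100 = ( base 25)DKJ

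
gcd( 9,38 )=1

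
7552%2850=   1852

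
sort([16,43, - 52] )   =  [-52 , 16, 43 ]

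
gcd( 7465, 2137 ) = 1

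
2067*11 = 22737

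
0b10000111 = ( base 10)135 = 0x87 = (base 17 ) 7G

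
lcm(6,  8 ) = 24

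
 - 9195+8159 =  - 1036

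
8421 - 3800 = 4621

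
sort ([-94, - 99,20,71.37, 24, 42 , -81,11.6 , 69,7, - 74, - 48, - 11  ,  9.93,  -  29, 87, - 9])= [-99,-94,-81 , - 74, - 48, - 29, - 11, - 9,7,  9.93 , 11.6 , 20, 24, 42,69, 71.37, 87]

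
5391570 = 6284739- 893169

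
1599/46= 1599/46 = 34.76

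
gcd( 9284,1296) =4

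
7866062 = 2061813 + 5804249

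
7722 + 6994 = 14716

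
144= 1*144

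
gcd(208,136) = 8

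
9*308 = 2772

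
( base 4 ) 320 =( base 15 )3b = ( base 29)1r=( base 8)70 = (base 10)56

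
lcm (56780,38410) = 1305940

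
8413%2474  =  991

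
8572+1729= 10301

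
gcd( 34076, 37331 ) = 7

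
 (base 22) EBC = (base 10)7030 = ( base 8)15566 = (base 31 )79o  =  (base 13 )327a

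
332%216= 116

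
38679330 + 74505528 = 113184858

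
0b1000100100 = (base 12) 398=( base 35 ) fn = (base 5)4143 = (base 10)548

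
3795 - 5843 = -2048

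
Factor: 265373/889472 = 2^( -7)*19^1*6949^ ( - 1)*13967^1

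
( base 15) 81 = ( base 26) 4h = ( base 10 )121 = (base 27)4D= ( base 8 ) 171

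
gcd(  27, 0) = 27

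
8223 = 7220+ 1003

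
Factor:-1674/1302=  - 9/7= -3^2*7^( - 1) 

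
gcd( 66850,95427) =1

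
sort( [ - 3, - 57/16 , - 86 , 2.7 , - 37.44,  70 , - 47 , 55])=[ - 86, - 47 , -37.44, - 57/16, - 3,2.7 , 55,70]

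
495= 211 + 284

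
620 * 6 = 3720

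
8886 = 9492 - 606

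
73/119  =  73/119 = 0.61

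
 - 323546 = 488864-812410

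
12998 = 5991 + 7007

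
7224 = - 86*( - 84)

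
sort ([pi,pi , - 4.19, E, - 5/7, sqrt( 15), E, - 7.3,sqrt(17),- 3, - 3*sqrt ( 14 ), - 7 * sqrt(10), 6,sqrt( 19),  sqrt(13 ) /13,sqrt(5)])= [ - 7 * sqrt( 10 ), - 3 *sqrt(14 ), -7.3, - 4.19,- 3, - 5/7, sqrt ( 13 )/13,sqrt( 5) , E, E, pi, pi, sqrt(15), sqrt (17 ), sqrt(19),6]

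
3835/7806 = 3835/7806 = 0.49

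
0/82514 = 0 = 0.00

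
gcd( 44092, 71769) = 1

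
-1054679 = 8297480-9352159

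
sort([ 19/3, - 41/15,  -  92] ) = [ - 92, - 41/15,19/3] 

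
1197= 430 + 767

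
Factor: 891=3^4*11^1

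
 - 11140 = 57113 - 68253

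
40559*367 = 14885153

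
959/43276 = 959/43276  =  0.02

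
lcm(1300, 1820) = 9100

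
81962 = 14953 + 67009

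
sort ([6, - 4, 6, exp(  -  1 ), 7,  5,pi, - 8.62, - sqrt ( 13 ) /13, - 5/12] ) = [ - 8.62, - 4, - 5/12, -sqrt( 13)/13,exp ( - 1), pi, 5, 6,6 , 7 ] 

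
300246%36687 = 6750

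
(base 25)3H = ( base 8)134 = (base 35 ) 2m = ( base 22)44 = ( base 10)92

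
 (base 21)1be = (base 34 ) K6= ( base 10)686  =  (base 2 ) 1010101110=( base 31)M4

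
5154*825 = 4252050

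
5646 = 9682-4036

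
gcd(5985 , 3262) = 7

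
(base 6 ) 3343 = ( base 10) 783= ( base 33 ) NO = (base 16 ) 30f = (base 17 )2C1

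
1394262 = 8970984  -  7576722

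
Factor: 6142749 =3^1*349^1*5867^1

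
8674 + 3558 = 12232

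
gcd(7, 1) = 1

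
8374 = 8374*1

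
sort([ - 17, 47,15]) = [ - 17,15,47]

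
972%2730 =972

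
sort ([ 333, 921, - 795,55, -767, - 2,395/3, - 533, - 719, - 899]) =[-899, - 795, - 767, - 719,  -  533, - 2, 55,395/3,333, 921]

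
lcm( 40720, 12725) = 203600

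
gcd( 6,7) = 1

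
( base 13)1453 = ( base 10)2941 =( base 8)5575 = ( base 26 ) 493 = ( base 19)82f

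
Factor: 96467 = 7^1 * 13781^1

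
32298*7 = 226086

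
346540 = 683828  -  337288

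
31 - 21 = 10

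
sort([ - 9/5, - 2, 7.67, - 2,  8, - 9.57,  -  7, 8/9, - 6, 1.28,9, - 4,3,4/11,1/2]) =[ - 9.57, - 7, - 6, - 4 , - 2, - 2, - 9/5, 4/11, 1/2,  8/9,1.28,3,  7.67, 8,9]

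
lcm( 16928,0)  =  0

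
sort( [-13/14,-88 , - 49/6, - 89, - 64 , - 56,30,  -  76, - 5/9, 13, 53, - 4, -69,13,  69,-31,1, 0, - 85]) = [-89, - 88,-85,  -  76, - 69, - 64, - 56,-31, - 49/6, - 4, - 13/14, - 5/9 , 0, 1,  13, 13, 30, 53, 69] 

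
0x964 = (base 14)C3A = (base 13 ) 112C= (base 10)2404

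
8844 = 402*22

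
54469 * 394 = 21460786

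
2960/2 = 1480  =  1480.00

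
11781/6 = 1963+1/2  =  1963.50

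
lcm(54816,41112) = 164448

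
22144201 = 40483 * 547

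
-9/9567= -1 + 1062/1063  =  -  0.00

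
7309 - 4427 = 2882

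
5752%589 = 451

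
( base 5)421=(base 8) 157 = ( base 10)111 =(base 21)56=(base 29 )3o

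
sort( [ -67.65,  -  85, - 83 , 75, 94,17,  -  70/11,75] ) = [ - 85, - 83,-67.65, - 70/11,17, 75 , 75, 94] 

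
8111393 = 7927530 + 183863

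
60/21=20/7 = 2.86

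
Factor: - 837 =  -  3^3*31^1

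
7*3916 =27412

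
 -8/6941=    - 1 + 6933/6941  =  - 0.00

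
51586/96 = 537 + 17/48 = 537.35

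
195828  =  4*48957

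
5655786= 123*45982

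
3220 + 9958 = 13178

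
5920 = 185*32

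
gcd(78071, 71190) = 7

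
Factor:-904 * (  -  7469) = 2^3 * 7^1 * 11^1*97^1*113^1 = 6751976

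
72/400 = 9/50 = 0.18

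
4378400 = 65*67360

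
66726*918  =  61254468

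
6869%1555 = 649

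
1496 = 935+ 561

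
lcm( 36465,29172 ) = 145860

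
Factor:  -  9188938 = - 2^1*11^1 * 223^1*1873^1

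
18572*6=111432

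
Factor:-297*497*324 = -2^2*3^7*7^1*11^1*71^1 = - 47825316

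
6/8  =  3/4 = 0.75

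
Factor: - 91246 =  - 2^1*43^1*1061^1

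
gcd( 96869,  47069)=1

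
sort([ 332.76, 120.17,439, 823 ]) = [ 120.17,332.76,  439, 823 ] 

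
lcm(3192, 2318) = 194712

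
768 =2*384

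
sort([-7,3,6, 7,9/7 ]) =[ - 7,9/7,3 , 6,7 ]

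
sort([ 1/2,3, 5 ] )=[1/2,3 , 5]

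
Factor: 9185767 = 67^1*71^1 *1931^1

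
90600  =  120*755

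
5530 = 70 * 79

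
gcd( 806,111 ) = 1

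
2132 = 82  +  2050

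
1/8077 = 1/8077 = 0.00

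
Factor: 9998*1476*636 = 9385482528 = 2^5*3^3*41^1 *53^1*4999^1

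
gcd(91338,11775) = 3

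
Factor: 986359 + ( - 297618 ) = 688741^1 = 688741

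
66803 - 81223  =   - 14420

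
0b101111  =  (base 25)1M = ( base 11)43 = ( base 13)38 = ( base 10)47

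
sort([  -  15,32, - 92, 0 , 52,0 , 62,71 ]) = [-92, -15,0,0,32,52, 62,71]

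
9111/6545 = 1+ 2566/6545 = 1.39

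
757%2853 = 757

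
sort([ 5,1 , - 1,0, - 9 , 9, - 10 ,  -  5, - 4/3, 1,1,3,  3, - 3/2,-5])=[ - 10, - 9,-5, - 5, - 3/2, - 4/3 , - 1,0,  1 , 1, 1, 3,  3,5,  9]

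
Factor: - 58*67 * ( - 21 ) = 2^1*3^1*7^1 * 29^1*67^1 = 81606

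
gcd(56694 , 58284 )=6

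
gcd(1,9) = 1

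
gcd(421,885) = 1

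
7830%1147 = 948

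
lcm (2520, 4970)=178920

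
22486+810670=833156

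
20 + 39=59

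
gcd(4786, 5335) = 1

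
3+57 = 60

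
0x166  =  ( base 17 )141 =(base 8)546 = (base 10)358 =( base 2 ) 101100110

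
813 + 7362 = 8175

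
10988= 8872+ 2116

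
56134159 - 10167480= 45966679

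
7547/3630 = 7547/3630=2.08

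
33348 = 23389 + 9959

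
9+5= 14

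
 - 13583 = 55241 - 68824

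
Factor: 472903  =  23^1*29^1*709^1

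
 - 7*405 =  - 2835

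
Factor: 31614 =2^1*3^1*11^1*479^1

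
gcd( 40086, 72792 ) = 18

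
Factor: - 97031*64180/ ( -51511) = 2^2 *5^1 * 11^1*3209^1 * 8821^1*51511^( - 1) = 6227449580/51511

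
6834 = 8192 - 1358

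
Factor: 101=101^1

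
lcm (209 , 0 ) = 0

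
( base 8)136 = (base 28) 3A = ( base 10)94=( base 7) 163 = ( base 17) 59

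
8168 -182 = 7986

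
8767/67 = 130 + 57/67= 130.85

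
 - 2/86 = -1/43 = - 0.02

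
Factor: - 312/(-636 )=2^1*13^1*53^(-1) = 26/53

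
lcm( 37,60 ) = 2220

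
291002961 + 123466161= 414469122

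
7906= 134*59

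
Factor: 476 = 2^2*7^1 * 17^1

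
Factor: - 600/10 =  - 60 = - 2^2*3^1 *5^1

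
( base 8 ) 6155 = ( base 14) 1233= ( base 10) 3181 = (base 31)39J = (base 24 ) 5cd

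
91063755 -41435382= 49628373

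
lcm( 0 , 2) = 0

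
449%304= 145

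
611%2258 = 611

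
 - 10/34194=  - 1 + 17092/17097 = -0.00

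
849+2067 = 2916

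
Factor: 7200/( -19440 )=- 2^1 * 3^( - 3)*5^1 = - 10/27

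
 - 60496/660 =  - 15124/165 = -91.66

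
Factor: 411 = 3^1*137^1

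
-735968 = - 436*1688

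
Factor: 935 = 5^1*11^1 * 17^1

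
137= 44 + 93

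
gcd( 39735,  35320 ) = 4415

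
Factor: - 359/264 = - 2^(  -  3)*3^ ( - 1 )*11^(-1)*359^1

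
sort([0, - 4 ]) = [ - 4, 0] 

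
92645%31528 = 29589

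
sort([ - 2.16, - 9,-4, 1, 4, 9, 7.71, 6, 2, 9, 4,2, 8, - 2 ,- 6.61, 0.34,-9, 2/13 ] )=[ - 9, - 9, -6.61, - 4, - 2.16, - 2,2/13, 0.34, 1, 2, 2, 4,4,6, 7.71, 8,9,9 ]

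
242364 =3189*76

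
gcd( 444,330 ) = 6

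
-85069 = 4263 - 89332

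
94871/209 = 94871/209 = 453.93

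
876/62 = 438/31 = 14.13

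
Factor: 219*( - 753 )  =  - 3^2*73^1*251^1 = - 164907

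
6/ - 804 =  - 1 + 133/134 =-0.01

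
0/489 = 0 = 0.00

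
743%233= 44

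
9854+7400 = 17254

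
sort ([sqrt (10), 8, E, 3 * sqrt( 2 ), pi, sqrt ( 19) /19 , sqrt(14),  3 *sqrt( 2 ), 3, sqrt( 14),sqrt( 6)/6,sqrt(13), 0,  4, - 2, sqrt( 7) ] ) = [ - 2, 0, sqrt(19 ) /19, sqrt(6)/6,sqrt(7),E,3, pi,sqrt (10),sqrt(13), sqrt( 14 ), sqrt( 14 ), 4, 3*sqrt(2 ), 3 * sqrt(2),8] 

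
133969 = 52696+81273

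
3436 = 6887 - 3451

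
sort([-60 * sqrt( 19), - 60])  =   [ - 60*sqrt(19 ), - 60]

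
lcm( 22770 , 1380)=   45540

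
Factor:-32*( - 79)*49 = 123872= 2^5*7^2*79^1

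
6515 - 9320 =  - 2805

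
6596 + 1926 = 8522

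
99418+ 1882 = 101300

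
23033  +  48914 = 71947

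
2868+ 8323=11191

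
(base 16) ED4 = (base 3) 12012121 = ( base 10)3796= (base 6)25324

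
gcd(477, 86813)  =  1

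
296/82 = 3 + 25/41 = 3.61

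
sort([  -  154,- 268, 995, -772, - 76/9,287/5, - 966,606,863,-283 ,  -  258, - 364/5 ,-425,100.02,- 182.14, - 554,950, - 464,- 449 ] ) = [ - 966, - 772, - 554 , - 464,- 449, - 425,  -  283,-268, - 258, - 182.14,-154,  -  364/5 , - 76/9,287/5,100.02,606,863 , 950 , 995] 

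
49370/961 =51 + 359/961 = 51.37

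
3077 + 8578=11655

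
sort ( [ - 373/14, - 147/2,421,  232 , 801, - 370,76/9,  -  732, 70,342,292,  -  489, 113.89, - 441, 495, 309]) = [  -  732,  -  489, - 441,  -  370,-147/2,  -  373/14,76/9, 70,113.89, 232, 292, 309,342, 421, 495,801]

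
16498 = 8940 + 7558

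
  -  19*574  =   - 10906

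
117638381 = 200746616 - 83108235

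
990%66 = 0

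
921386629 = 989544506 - 68157877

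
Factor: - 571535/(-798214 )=2^( - 1 )*5^1*151^1*757^1* 399107^( - 1) 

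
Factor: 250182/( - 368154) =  - 123/181 = - 3^1*41^1*181^(  -  1 ) 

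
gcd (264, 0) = 264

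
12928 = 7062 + 5866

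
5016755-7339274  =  -2322519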